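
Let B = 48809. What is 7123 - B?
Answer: -41686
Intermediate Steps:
7123 - B = 7123 - 1*48809 = 7123 - 48809 = -41686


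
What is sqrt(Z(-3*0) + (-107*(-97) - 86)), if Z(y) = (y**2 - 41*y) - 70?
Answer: sqrt(10223) ≈ 101.11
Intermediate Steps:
Z(y) = -70 + y**2 - 41*y
sqrt(Z(-3*0) + (-107*(-97) - 86)) = sqrt((-70 + (-3*0)**2 - (-123)*0) + (-107*(-97) - 86)) = sqrt((-70 + 0**2 - 41*0) + (10379 - 86)) = sqrt((-70 + 0 + 0) + 10293) = sqrt(-70 + 10293) = sqrt(10223)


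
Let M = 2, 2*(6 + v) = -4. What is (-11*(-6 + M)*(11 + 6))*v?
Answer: -5984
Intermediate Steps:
v = -8 (v = -6 + (1/2)*(-4) = -6 - 2 = -8)
(-11*(-6 + M)*(11 + 6))*v = -11*(-6 + 2)*(11 + 6)*(-8) = -(-44)*17*(-8) = -11*(-68)*(-8) = 748*(-8) = -5984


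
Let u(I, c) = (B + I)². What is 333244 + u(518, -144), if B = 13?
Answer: 615205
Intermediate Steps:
u(I, c) = (13 + I)²
333244 + u(518, -144) = 333244 + (13 + 518)² = 333244 + 531² = 333244 + 281961 = 615205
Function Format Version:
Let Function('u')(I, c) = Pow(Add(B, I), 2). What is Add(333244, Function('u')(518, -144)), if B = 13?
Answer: 615205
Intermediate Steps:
Function('u')(I, c) = Pow(Add(13, I), 2)
Add(333244, Function('u')(518, -144)) = Add(333244, Pow(Add(13, 518), 2)) = Add(333244, Pow(531, 2)) = Add(333244, 281961) = 615205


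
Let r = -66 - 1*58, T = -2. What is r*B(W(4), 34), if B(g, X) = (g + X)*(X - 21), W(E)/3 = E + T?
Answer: -64480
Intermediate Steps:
W(E) = -6 + 3*E (W(E) = 3*(E - 2) = 3*(-2 + E) = -6 + 3*E)
r = -124 (r = -66 - 58 = -124)
B(g, X) = (-21 + X)*(X + g) (B(g, X) = (X + g)*(-21 + X) = (-21 + X)*(X + g))
r*B(W(4), 34) = -124*(34² - 21*34 - 21*(-6 + 3*4) + 34*(-6 + 3*4)) = -124*(1156 - 714 - 21*(-6 + 12) + 34*(-6 + 12)) = -124*(1156 - 714 - 21*6 + 34*6) = -124*(1156 - 714 - 126 + 204) = -124*520 = -64480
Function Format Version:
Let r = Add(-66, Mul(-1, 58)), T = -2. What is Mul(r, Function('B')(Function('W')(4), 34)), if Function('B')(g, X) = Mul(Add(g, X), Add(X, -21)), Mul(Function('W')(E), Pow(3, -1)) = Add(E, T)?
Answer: -64480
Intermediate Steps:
Function('W')(E) = Add(-6, Mul(3, E)) (Function('W')(E) = Mul(3, Add(E, -2)) = Mul(3, Add(-2, E)) = Add(-6, Mul(3, E)))
r = -124 (r = Add(-66, -58) = -124)
Function('B')(g, X) = Mul(Add(-21, X), Add(X, g)) (Function('B')(g, X) = Mul(Add(X, g), Add(-21, X)) = Mul(Add(-21, X), Add(X, g)))
Mul(r, Function('B')(Function('W')(4), 34)) = Mul(-124, Add(Pow(34, 2), Mul(-21, 34), Mul(-21, Add(-6, Mul(3, 4))), Mul(34, Add(-6, Mul(3, 4))))) = Mul(-124, Add(1156, -714, Mul(-21, Add(-6, 12)), Mul(34, Add(-6, 12)))) = Mul(-124, Add(1156, -714, Mul(-21, 6), Mul(34, 6))) = Mul(-124, Add(1156, -714, -126, 204)) = Mul(-124, 520) = -64480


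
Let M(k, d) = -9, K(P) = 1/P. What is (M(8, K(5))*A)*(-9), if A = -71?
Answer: -5751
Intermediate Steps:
K(P) = 1/P
(M(8, K(5))*A)*(-9) = -9*(-71)*(-9) = 639*(-9) = -5751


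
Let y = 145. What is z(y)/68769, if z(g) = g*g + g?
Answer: 21170/68769 ≈ 0.30784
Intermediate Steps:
z(g) = g + g**2 (z(g) = g**2 + g = g + g**2)
z(y)/68769 = (145*(1 + 145))/68769 = (145*146)*(1/68769) = 21170*(1/68769) = 21170/68769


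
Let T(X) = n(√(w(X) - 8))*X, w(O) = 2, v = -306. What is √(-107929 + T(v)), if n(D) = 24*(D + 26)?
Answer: √(-298873 - 7344*I*√6) ≈ 16.445 - 546.94*I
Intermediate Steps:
n(D) = 624 + 24*D (n(D) = 24*(26 + D) = 624 + 24*D)
T(X) = X*(624 + 24*I*√6) (T(X) = (624 + 24*√(2 - 8))*X = (624 + 24*√(-6))*X = (624 + 24*(I*√6))*X = (624 + 24*I*√6)*X = X*(624 + 24*I*√6))
√(-107929 + T(v)) = √(-107929 + 24*(-306)*(26 + I*√6)) = √(-107929 + (-190944 - 7344*I*√6)) = √(-298873 - 7344*I*√6)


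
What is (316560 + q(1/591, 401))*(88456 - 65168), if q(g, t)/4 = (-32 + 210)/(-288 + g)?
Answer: 1254764592396864/170207 ≈ 7.3720e+9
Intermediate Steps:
q(g, t) = 712/(-288 + g) (q(g, t) = 4*((-32 + 210)/(-288 + g)) = 4*(178/(-288 + g)) = 712/(-288 + g))
(316560 + q(1/591, 401))*(88456 - 65168) = (316560 + 712/(-288 + 1/591))*(88456 - 65168) = (316560 + 712/(-288 + 1/591))*23288 = (316560 + 712/(-170207/591))*23288 = (316560 + 712*(-591/170207))*23288 = (316560 - 420792/170207)*23288 = (53880307128/170207)*23288 = 1254764592396864/170207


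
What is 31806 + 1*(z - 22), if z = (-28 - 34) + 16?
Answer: 31738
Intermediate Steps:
z = -46 (z = -62 + 16 = -46)
31806 + 1*(z - 22) = 31806 + 1*(-46 - 22) = 31806 + 1*(-68) = 31806 - 68 = 31738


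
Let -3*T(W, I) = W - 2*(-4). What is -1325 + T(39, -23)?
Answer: -4022/3 ≈ -1340.7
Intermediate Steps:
T(W, I) = -8/3 - W/3 (T(W, I) = -(W - 2*(-4))/3 = -(W + 8)/3 = -(8 + W)/3 = -8/3 - W/3)
-1325 + T(39, -23) = -1325 + (-8/3 - ⅓*39) = -1325 + (-8/3 - 13) = -1325 - 47/3 = -4022/3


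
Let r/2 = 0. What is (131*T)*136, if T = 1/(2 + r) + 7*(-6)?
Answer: -739364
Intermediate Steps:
r = 0 (r = 2*0 = 0)
T = -83/2 (T = 1/(2 + 0) + 7*(-6) = 1/2 - 42 = -83/2 ≈ -41.500)
(131*T)*136 = (131*(-83/2))*136 = -10873/2*136 = -739364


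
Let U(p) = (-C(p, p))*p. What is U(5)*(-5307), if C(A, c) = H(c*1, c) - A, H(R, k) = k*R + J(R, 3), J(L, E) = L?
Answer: 663375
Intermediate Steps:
H(R, k) = R + R*k (H(R, k) = k*R + R = R*k + R = R + R*k)
C(A, c) = -A + c*(1 + c) (C(A, c) = (c*1)*(1 + c) - A = c*(1 + c) - A = -A + c*(1 + c))
U(p) = -p**3 (U(p) = (-(p + p**2 - p))*p = (-p**2)*p = -p**3)
U(5)*(-5307) = -1*5**3*(-5307) = -1*125*(-5307) = -125*(-5307) = 663375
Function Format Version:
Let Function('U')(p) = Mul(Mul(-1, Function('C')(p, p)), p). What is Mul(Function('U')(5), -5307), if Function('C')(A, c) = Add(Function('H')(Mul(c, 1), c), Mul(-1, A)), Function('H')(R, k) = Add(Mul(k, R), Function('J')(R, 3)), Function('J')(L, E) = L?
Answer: 663375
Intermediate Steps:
Function('H')(R, k) = Add(R, Mul(R, k)) (Function('H')(R, k) = Add(Mul(k, R), R) = Add(Mul(R, k), R) = Add(R, Mul(R, k)))
Function('C')(A, c) = Add(Mul(-1, A), Mul(c, Add(1, c))) (Function('C')(A, c) = Add(Mul(Mul(c, 1), Add(1, c)), Mul(-1, A)) = Add(Mul(c, Add(1, c)), Mul(-1, A)) = Add(Mul(-1, A), Mul(c, Add(1, c))))
Function('U')(p) = Mul(-1, Pow(p, 3)) (Function('U')(p) = Mul(Mul(-1, Add(p, Pow(p, 2), Mul(-1, p))), p) = Mul(Mul(-1, Pow(p, 2)), p) = Mul(-1, Pow(p, 3)))
Mul(Function('U')(5), -5307) = Mul(Mul(-1, Pow(5, 3)), -5307) = Mul(Mul(-1, 125), -5307) = Mul(-125, -5307) = 663375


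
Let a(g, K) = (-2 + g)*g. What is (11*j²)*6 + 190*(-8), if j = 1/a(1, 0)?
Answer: -1454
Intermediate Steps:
a(g, K) = g*(-2 + g)
j = -1 (j = 1/(1*(-2 + 1)) = 1/(1*(-1)) = 1/(-1) = -1)
(11*j²)*6 + 190*(-8) = (11*(-1)²)*6 + 190*(-8) = (11*1)*6 - 1520 = 11*6 - 1520 = 66 - 1520 = -1454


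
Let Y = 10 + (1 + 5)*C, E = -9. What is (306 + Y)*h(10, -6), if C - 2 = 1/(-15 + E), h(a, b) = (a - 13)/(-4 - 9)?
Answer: 3933/52 ≈ 75.635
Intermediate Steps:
h(a, b) = 1 - a/13 (h(a, b) = (-13 + a)/(-13) = (-13 + a)*(-1/13) = 1 - a/13)
C = 47/24 (C = 2 + 1/(-15 - 9) = 2 + 1/(-24) = 2 - 1/24 = 47/24 ≈ 1.9583)
Y = 87/4 (Y = 10 + (1 + 5)*(47/24) = 10 + 6*(47/24) = 10 + 47/4 = 87/4 ≈ 21.750)
(306 + Y)*h(10, -6) = (306 + 87/4)*(1 - 1/13*10) = 1311*(1 - 10/13)/4 = (1311/4)*(3/13) = 3933/52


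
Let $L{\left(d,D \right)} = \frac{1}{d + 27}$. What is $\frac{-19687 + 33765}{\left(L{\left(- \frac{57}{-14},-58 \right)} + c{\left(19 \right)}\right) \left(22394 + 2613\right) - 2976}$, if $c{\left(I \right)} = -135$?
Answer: $- \frac{6123930}{1469480537} \approx -0.0041674$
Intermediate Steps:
$L{\left(d,D \right)} = \frac{1}{27 + d}$
$\frac{-19687 + 33765}{\left(L{\left(- \frac{57}{-14},-58 \right)} + c{\left(19 \right)}\right) \left(22394 + 2613\right) - 2976} = \frac{-19687 + 33765}{\left(\frac{1}{27 - \frac{57}{-14}} - 135\right) \left(22394 + 2613\right) - 2976} = \frac{14078}{\left(\frac{1}{27 - - \frac{57}{14}} - 135\right) 25007 - 2976} = \frac{14078}{\left(\frac{1}{27 + \frac{57}{14}} - 135\right) 25007 - 2976} = \frac{14078}{\left(\frac{1}{\frac{435}{14}} - 135\right) 25007 - 2976} = \frac{14078}{\left(\frac{14}{435} - 135\right) 25007 - 2976} = \frac{14078}{\left(- \frac{58711}{435}\right) 25007 - 2976} = \frac{14078}{- \frac{1468185977}{435} - 2976} = \frac{14078}{- \frac{1469480537}{435}} = 14078 \left(- \frac{435}{1469480537}\right) = - \frac{6123930}{1469480537}$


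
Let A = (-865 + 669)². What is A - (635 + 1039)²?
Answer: -2763860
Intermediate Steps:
A = 38416 (A = (-196)² = 38416)
A - (635 + 1039)² = 38416 - (635 + 1039)² = 38416 - 1*1674² = 38416 - 1*2802276 = 38416 - 2802276 = -2763860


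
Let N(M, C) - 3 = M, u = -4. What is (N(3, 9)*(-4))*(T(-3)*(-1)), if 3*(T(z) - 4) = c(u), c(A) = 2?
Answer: 112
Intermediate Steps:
N(M, C) = 3 + M
T(z) = 14/3 (T(z) = 4 + (⅓)*2 = 4 + ⅔ = 14/3)
(N(3, 9)*(-4))*(T(-3)*(-1)) = ((3 + 3)*(-4))*((14/3)*(-1)) = (6*(-4))*(-14/3) = -24*(-14/3) = 112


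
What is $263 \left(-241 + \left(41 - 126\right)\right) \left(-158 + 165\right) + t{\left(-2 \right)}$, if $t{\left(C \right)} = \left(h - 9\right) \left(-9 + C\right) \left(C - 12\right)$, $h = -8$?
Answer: $-602784$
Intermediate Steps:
$t{\left(C \right)} = \left(-12 + C\right) \left(153 - 17 C\right)$ ($t{\left(C \right)} = \left(-8 - 9\right) \left(-9 + C\right) \left(C - 12\right) = - 17 \left(-9 + C\right) \left(-12 + C\right) = \left(153 - 17 C\right) \left(-12 + C\right) = \left(-12 + C\right) \left(153 - 17 C\right)$)
$263 \left(-241 + \left(41 - 126\right)\right) \left(-158 + 165\right) + t{\left(-2 \right)} = 263 \left(-241 + \left(41 - 126\right)\right) \left(-158 + 165\right) - \left(2550 + 68\right) = 263 \left(-241 + \left(41 - 126\right)\right) 7 - 2618 = 263 \left(-241 - 85\right) 7 - 2618 = 263 \left(\left(-326\right) 7\right) - 2618 = 263 \left(-2282\right) - 2618 = -600166 - 2618 = -602784$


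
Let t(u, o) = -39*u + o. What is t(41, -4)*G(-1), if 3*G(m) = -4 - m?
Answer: 1603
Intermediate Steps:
G(m) = -4/3 - m/3 (G(m) = (-4 - m)/3 = -4/3 - m/3)
t(u, o) = o - 39*u
t(41, -4)*G(-1) = (-4 - 39*41)*(-4/3 - 1/3*(-1)) = (-4 - 1599)*(-4/3 + 1/3) = -1603*(-1) = 1603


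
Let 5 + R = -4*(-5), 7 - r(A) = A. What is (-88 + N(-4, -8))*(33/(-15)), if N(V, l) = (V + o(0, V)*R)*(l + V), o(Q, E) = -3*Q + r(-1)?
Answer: 3256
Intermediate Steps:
r(A) = 7 - A
R = 15 (R = -5 - 4*(-5) = -5 + 20 = 15)
o(Q, E) = 8 - 3*Q (o(Q, E) = -3*Q + (7 - 1*(-1)) = -3*Q + (7 + 1) = -3*Q + 8 = 8 - 3*Q)
N(V, l) = (120 + V)*(V + l) (N(V, l) = (V + (8 - 3*0)*15)*(l + V) = (V + (8 + 0)*15)*(V + l) = (V + 8*15)*(V + l) = (V + 120)*(V + l) = (120 + V)*(V + l))
(-88 + N(-4, -8))*(33/(-15)) = (-88 + ((-4)² + 120*(-4) + 120*(-8) - 4*(-8)))*(33/(-15)) = (-88 + (16 - 480 - 960 + 32))*(33*(-1/15)) = (-88 - 1392)*(-11/5) = -1480*(-11/5) = 3256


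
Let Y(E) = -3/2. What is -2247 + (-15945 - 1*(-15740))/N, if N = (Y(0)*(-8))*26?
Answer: -701269/312 ≈ -2247.7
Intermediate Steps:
Y(E) = -3/2 (Y(E) = -3*1/2 = -3/2)
N = 312 (N = -3/2*(-8)*26 = 12*26 = 312)
-2247 + (-15945 - 1*(-15740))/N = -2247 + (-15945 - 1*(-15740))/312 = -2247 + (-15945 + 15740)*(1/312) = -2247 - 205*1/312 = -2247 - 205/312 = -701269/312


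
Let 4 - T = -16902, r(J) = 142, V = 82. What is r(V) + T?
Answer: 17048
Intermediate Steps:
T = 16906 (T = 4 - 1*(-16902) = 4 + 16902 = 16906)
r(V) + T = 142 + 16906 = 17048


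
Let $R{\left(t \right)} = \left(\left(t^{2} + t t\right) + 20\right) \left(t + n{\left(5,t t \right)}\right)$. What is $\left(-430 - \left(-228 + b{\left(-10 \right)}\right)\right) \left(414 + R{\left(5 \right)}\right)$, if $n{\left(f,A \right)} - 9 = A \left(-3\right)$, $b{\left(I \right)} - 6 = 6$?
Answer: $825184$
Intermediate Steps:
$b{\left(I \right)} = 12$ ($b{\left(I \right)} = 6 + 6 = 12$)
$n{\left(f,A \right)} = 9 - 3 A$ ($n{\left(f,A \right)} = 9 + A \left(-3\right) = 9 - 3 A$)
$R{\left(t \right)} = \left(20 + 2 t^{2}\right) \left(9 + t - 3 t^{2}\right)$ ($R{\left(t \right)} = \left(\left(t^{2} + t t\right) + 20\right) \left(t - \left(-9 + 3 t t\right)\right) = \left(\left(t^{2} + t^{2}\right) + 20\right) \left(t - \left(-9 + 3 t^{2}\right)\right) = \left(2 t^{2} + 20\right) \left(9 + t - 3 t^{2}\right) = \left(20 + 2 t^{2}\right) \left(9 + t - 3 t^{2}\right)$)
$\left(-430 - \left(-228 + b{\left(-10 \right)}\right)\right) \left(414 + R{\left(5 \right)}\right) = \left(-430 + \left(228 - 12\right)\right) \left(414 + \left(180 - 42 \cdot 5^{2} - 6 \cdot 5^{4} + 2 \cdot 5^{3} + 20 \cdot 5\right)\right) = \left(-430 + \left(228 - 12\right)\right) \left(414 + \left(180 - 1050 - 3750 + 2 \cdot 125 + 100\right)\right) = \left(-430 + 216\right) \left(414 + \left(180 - 1050 - 3750 + 250 + 100\right)\right) = - 214 \left(414 - 4270\right) = \left(-214\right) \left(-3856\right) = 825184$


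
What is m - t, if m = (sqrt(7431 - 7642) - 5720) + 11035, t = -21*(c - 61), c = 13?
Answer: 4307 + I*sqrt(211) ≈ 4307.0 + 14.526*I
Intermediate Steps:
t = 1008 (t = -21*(13 - 61) = -21*(-48) = 1008)
m = 5315 + I*sqrt(211) (m = (sqrt(-211) - 5720) + 11035 = (I*sqrt(211) - 5720) + 11035 = (-5720 + I*sqrt(211)) + 11035 = 5315 + I*sqrt(211) ≈ 5315.0 + 14.526*I)
m - t = (5315 + I*sqrt(211)) - 1*1008 = (5315 + I*sqrt(211)) - 1008 = 4307 + I*sqrt(211)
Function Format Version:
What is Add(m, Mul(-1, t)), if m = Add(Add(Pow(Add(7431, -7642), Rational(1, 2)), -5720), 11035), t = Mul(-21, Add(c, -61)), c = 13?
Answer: Add(4307, Mul(I, Pow(211, Rational(1, 2)))) ≈ Add(4307.0, Mul(14.526, I))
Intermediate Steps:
t = 1008 (t = Mul(-21, Add(13, -61)) = Mul(-21, -48) = 1008)
m = Add(5315, Mul(I, Pow(211, Rational(1, 2)))) (m = Add(Add(Pow(-211, Rational(1, 2)), -5720), 11035) = Add(Add(Mul(I, Pow(211, Rational(1, 2))), -5720), 11035) = Add(Add(-5720, Mul(I, Pow(211, Rational(1, 2)))), 11035) = Add(5315, Mul(I, Pow(211, Rational(1, 2)))) ≈ Add(5315.0, Mul(14.526, I)))
Add(m, Mul(-1, t)) = Add(Add(5315, Mul(I, Pow(211, Rational(1, 2)))), Mul(-1, 1008)) = Add(Add(5315, Mul(I, Pow(211, Rational(1, 2)))), -1008) = Add(4307, Mul(I, Pow(211, Rational(1, 2))))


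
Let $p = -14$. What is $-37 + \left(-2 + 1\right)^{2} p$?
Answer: $-51$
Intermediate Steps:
$-37 + \left(-2 + 1\right)^{2} p = -37 + \left(-2 + 1\right)^{2} \left(-14\right) = -37 + \left(-1\right)^{2} \left(-14\right) = -37 + 1 \left(-14\right) = -37 - 14 = -51$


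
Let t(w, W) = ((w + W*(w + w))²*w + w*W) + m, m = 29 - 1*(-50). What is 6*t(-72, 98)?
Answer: -86912331654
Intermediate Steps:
m = 79 (m = 29 + 50 = 79)
t(w, W) = 79 + W*w + w*(w + 2*W*w)² (t(w, W) = ((w + W*(w + w))²*w + w*W) + 79 = ((w + W*(2*w))²*w + W*w) + 79 = ((w + 2*W*w)²*w + W*w) + 79 = (w*(w + 2*W*w)² + W*w) + 79 = (W*w + w*(w + 2*W*w)²) + 79 = 79 + W*w + w*(w + 2*W*w)²)
6*t(-72, 98) = 6*(79 + 98*(-72) + (-72)³*(1 + 2*98)²) = 6*(79 - 7056 - 373248*(1 + 196)²) = 6*(79 - 7056 - 373248*197²) = 6*(79 - 7056 - 373248*38809) = 6*(79 - 7056 - 14485381632) = 6*(-14485388609) = -86912331654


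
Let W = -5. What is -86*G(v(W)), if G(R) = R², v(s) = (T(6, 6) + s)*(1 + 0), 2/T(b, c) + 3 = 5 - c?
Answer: -5203/2 ≈ -2601.5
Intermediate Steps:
T(b, c) = 2/(2 - c) (T(b, c) = 2/(-3 + (5 - c)) = 2/(2 - c))
v(s) = -½ + s (v(s) = (-2/(-2 + 6) + s)*(1 + 0) = (-2/4 + s)*1 = (-2*¼ + s)*1 = (-½ + s)*1 = -½ + s)
-86*G(v(W)) = -86*(-½ - 5)² = -86*(-11/2)² = -86*121/4 = -5203/2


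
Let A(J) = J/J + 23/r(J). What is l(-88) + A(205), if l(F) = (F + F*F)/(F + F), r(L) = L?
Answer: -17379/410 ≈ -42.388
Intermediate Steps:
l(F) = (F + F²)/(2*F) (l(F) = (F + F²)/((2*F)) = (F + F²)*(1/(2*F)) = (F + F²)/(2*F))
A(J) = 1 + 23/J (A(J) = J/J + 23/J = 1 + 23/J)
l(-88) + A(205) = (½ + (½)*(-88)) + (23 + 205)/205 = (½ - 44) + (1/205)*228 = -87/2 + 228/205 = -17379/410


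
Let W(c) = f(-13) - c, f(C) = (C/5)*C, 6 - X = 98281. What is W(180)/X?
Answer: 731/491375 ≈ 0.0014877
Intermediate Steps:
X = -98275 (X = 6 - 1*98281 = 6 - 98281 = -98275)
f(C) = C**2/5 (f(C) = (C*(1/5))*C = (C/5)*C = C**2/5)
W(c) = 169/5 - c (W(c) = (1/5)*(-13)**2 - c = (1/5)*169 - c = 169/5 - c)
W(180)/X = (169/5 - 1*180)/(-98275) = (169/5 - 180)*(-1/98275) = -731/5*(-1/98275) = 731/491375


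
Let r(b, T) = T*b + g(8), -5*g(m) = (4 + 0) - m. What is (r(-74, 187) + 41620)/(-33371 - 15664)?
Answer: -138914/245175 ≈ -0.56659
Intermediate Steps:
g(m) = -4/5 + m/5 (g(m) = -((4 + 0) - m)/5 = -(4 - m)/5 = -4/5 + m/5)
r(b, T) = 4/5 + T*b (r(b, T) = T*b + (-4/5 + (1/5)*8) = T*b + (-4/5 + 8/5) = T*b + 4/5 = 4/5 + T*b)
(r(-74, 187) + 41620)/(-33371 - 15664) = ((4/5 + 187*(-74)) + 41620)/(-33371 - 15664) = ((4/5 - 13838) + 41620)/(-49035) = (-69186/5 + 41620)*(-1/49035) = (138914/5)*(-1/49035) = -138914/245175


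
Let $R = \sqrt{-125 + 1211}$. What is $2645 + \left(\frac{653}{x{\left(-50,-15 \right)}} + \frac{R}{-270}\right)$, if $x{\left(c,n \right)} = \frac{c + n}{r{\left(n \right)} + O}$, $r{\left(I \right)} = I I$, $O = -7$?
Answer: $\frac{29571}{65} - \frac{\sqrt{1086}}{270} \approx 454.82$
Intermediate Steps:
$r{\left(I \right)} = I^{2}$
$x{\left(c,n \right)} = \frac{c + n}{-7 + n^{2}}$ ($x{\left(c,n \right)} = \frac{c + n}{n^{2} - 7} = \frac{c + n}{-7 + n^{2}}$)
$R = \sqrt{1086} \approx 32.955$
$2645 + \left(\frac{653}{x{\left(-50,-15 \right)}} + \frac{R}{-270}\right) = 2645 + \left(\frac{653}{\frac{1}{-7 + \left(-15\right)^{2}} \left(-50 - 15\right)} + \frac{\sqrt{1086}}{-270}\right) = 2645 + \left(\frac{653}{\frac{1}{-7 + 225} \left(-65\right)} + \sqrt{1086} \left(- \frac{1}{270}\right)\right) = 2645 + \left(\frac{653}{\frac{1}{218} \left(-65\right)} - \frac{\sqrt{1086}}{270}\right) = 2645 - \left(\frac{142354}{65} + \frac{\sqrt{1086}}{270}\right) = \frac{29571}{65} - \frac{\sqrt{1086}}{270}$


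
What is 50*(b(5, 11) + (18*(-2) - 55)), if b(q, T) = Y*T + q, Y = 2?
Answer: -3200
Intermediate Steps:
b(q, T) = q + 2*T (b(q, T) = 2*T + q = q + 2*T)
50*(b(5, 11) + (18*(-2) - 55)) = 50*((5 + 2*11) + (18*(-2) - 55)) = 50*((5 + 22) + (-36 - 55)) = 50*(27 - 91) = 50*(-64) = -3200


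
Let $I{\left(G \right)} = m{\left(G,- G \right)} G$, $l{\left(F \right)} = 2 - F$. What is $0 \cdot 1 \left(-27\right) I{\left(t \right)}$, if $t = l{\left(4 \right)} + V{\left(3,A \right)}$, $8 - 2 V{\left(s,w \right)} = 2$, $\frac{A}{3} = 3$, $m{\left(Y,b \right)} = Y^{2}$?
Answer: $0$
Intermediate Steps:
$A = 9$ ($A = 3 \cdot 3 = 9$)
$V{\left(s,w \right)} = 3$ ($V{\left(s,w \right)} = 4 - 1 = 3$)
$t = 1$ ($t = \left(2 - 4\right) + 3 = -2 + 3 = 1$)
$I{\left(G \right)} = G^{3}$ ($I{\left(G \right)} = G^{2} G = G^{3}$)
$0 \cdot 1 \left(-27\right) I{\left(t \right)} = 0 \cdot 1 \left(-27\right) 1^{3} = 0 \left(-27\right) 1 = 0 \cdot 1 = 0$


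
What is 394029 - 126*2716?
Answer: 51813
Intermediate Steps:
394029 - 126*2716 = 394029 - 342216 = 51813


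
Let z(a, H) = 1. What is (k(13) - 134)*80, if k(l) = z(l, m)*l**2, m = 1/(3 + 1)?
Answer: 2800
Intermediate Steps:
m = 1/4 ≈ 0.25000
k(l) = l**2 (k(l) = 1*l**2 = l**2)
(k(13) - 134)*80 = (13**2 - 134)*80 = (169 - 134)*80 = 35*80 = 2800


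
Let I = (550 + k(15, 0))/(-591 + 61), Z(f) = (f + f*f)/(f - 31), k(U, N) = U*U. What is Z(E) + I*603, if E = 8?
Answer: -2157327/2438 ≈ -884.88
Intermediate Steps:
k(U, N) = U²
Z(f) = (f + f²)/(-31 + f)
I = -155/106 (I = (550 + 15²)/(-591 + 61) = (550 + 225)/(-530) = 775*(-1/530) = -155/106 ≈ -1.4623)
Z(E) + I*603 = 8*(1 + 8)/(-31 + 8) - 155/106*603 = 8*9/(-23) - 93465/106 = 8*(-1/23)*9 - 93465/106 = -72/23 - 93465/106 = -2157327/2438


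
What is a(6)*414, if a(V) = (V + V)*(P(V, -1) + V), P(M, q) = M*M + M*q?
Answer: 178848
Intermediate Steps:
P(M, q) = M² + M*q
a(V) = 2*V*(V + V*(-1 + V)) (a(V) = (V + V)*(V*(V - 1) + V) = (2*V)*(V*(-1 + V) + V) = (2*V)*(V + V*(-1 + V)) = 2*V*(V + V*(-1 + V)))
a(6)*414 = (2*6³)*414 = (2*216)*414 = 432*414 = 178848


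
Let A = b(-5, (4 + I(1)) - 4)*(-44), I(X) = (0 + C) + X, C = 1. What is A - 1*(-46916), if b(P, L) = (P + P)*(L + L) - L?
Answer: 48764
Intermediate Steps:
I(X) = 1 + X (I(X) = (0 + 1) + X = 1 + X)
b(P, L) = -L + 4*L*P (b(P, L) = (2*P)*(2*L) - L = 4*L*P - L = -L + 4*L*P)
A = 1848 (A = (((4 + (1 + 1)) - 4)*(-1 + 4*(-5)))*(-44) = (((4 + 2) - 4)*(-1 - 20))*(-44) = ((6 - 4)*(-21))*(-44) = (2*(-21))*(-44) = -42*(-44) = 1848)
A - 1*(-46916) = 1848 - 1*(-46916) = 1848 + 46916 = 48764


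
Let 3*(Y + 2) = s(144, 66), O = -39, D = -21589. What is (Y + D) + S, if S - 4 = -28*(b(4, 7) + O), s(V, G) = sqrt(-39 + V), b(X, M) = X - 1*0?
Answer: -20607 + sqrt(105)/3 ≈ -20604.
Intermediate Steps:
b(X, M) = X (b(X, M) = X + 0 = X)
S = 984 (S = 4 - 28*(4 - 39) = 4 - 28*(-35) = 4 + 980 = 984)
Y = -2 + sqrt(105)/3 (Y = -2 + sqrt(-39 + 144)/3 = -2 + sqrt(105)/3 ≈ 1.4156)
(Y + D) + S = ((-2 + sqrt(105)/3) - 21589) + 984 = (-21591 + sqrt(105)/3) + 984 = -20607 + sqrt(105)/3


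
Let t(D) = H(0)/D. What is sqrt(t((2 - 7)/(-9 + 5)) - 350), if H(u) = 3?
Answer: I*sqrt(8690)/5 ≈ 18.644*I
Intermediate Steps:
t(D) = 3/D
sqrt(t((2 - 7)/(-9 + 5)) - 350) = sqrt(3/(((2 - 7)/(-9 + 5))) - 350) = sqrt(3/((-5/(-4))) - 350) = sqrt(3/((-5*(-1/4))) - 350) = sqrt(3/(5/4) - 350) = sqrt(3*(4/5) - 350) = sqrt(12/5 - 350) = sqrt(-1738/5) = I*sqrt(8690)/5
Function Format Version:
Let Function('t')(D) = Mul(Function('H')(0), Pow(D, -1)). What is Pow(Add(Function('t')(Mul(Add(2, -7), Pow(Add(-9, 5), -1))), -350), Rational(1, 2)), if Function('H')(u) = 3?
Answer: Mul(Rational(1, 5), I, Pow(8690, Rational(1, 2))) ≈ Mul(18.644, I)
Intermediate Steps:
Function('t')(D) = Mul(3, Pow(D, -1))
Pow(Add(Function('t')(Mul(Add(2, -7), Pow(Add(-9, 5), -1))), -350), Rational(1, 2)) = Pow(Add(Mul(3, Pow(Mul(Add(2, -7), Pow(Add(-9, 5), -1)), -1)), -350), Rational(1, 2)) = Pow(Add(Mul(3, Pow(Mul(-5, Pow(-4, -1)), -1)), -350), Rational(1, 2)) = Pow(Add(Mul(3, Pow(Mul(-5, Rational(-1, 4)), -1)), -350), Rational(1, 2)) = Pow(Add(Mul(3, Pow(Rational(5, 4), -1)), -350), Rational(1, 2)) = Pow(Add(Mul(3, Rational(4, 5)), -350), Rational(1, 2)) = Pow(Add(Rational(12, 5), -350), Rational(1, 2)) = Pow(Rational(-1738, 5), Rational(1, 2)) = Mul(Rational(1, 5), I, Pow(8690, Rational(1, 2)))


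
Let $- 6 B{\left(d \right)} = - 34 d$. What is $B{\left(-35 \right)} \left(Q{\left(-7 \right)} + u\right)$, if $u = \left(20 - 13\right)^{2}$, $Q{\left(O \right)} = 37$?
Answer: $- \frac{51170}{3} \approx -17057.0$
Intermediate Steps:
$B{\left(d \right)} = \frac{17 d}{3}$ ($B{\left(d \right)} = - \frac{\left(-34\right) d}{6} = \frac{17 d}{3}$)
$u = 49$ ($u = 7^{2} = 49$)
$B{\left(-35 \right)} \left(Q{\left(-7 \right)} + u\right) = \frac{17}{3} \left(-35\right) \left(37 + 49\right) = \left(- \frac{595}{3}\right) 86 = - \frac{51170}{3}$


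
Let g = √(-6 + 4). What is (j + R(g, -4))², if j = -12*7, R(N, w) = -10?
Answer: 8836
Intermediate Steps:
g = I*√2 (g = √(-2) = I*√2 ≈ 1.4142*I)
j = -84
(j + R(g, -4))² = (-84 - 10)² = (-94)² = 8836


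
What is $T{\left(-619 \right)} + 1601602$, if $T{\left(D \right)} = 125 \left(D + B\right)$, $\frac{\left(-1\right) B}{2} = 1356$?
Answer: $1185227$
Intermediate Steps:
$B = -2712$ ($B = \left(-2\right) 1356 = -2712$)
$T{\left(D \right)} = -339000 + 125 D$ ($T{\left(D \right)} = 125 \left(D - 2712\right) = 125 \left(-2712 + D\right) = -339000 + 125 D$)
$T{\left(-619 \right)} + 1601602 = \left(-339000 + 125 \left(-619\right)\right) + 1601602 = \left(-339000 - 77375\right) + 1601602 = -416375 + 1601602 = 1185227$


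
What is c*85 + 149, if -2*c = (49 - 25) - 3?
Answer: -1487/2 ≈ -743.50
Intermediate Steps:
c = -21/2 (c = -((49 - 25) - 3)/2 = -(24 - 3)/2 = -½*21 = -21/2 ≈ -10.500)
c*85 + 149 = -21/2*85 + 149 = -1785/2 + 149 = -1487/2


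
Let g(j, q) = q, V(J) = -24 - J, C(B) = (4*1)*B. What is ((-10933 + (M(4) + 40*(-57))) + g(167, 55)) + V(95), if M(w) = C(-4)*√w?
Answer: -13309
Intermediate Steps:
C(B) = 4*B
M(w) = -16*√w (M(w) = (4*(-4))*√w = -16*√w)
((-10933 + (M(4) + 40*(-57))) + g(167, 55)) + V(95) = ((-10933 + (-16*√4 + 40*(-57))) + 55) + (-24 - 1*95) = ((-10933 + (-16*2 - 2280)) + 55) + (-24 - 95) = ((-10933 + (-32 - 2280)) + 55) - 119 = ((-10933 - 2312) + 55) - 119 = (-13245 + 55) - 119 = -13190 - 119 = -13309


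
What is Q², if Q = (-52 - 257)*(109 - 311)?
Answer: 3896006724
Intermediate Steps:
Q = 62418 (Q = -309*(-202) = 62418)
Q² = 62418² = 3896006724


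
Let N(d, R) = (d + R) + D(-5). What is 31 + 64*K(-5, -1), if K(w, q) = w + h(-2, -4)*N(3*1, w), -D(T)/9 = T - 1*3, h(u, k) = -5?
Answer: -22689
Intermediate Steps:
D(T) = 27 - 9*T (D(T) = -9*(T - 1*3) = -9*(T - 3) = -9*(-3 + T) = 27 - 9*T)
N(d, R) = 72 + R + d (N(d, R) = (d + R) + (27 - 9*(-5)) = (R + d) + (27 + 45) = (R + d) + 72 = 72 + R + d)
K(w, q) = -375 - 4*w (K(w, q) = w - 5*(72 + w + 3*1) = w - 5*(72 + w + 3) = w - 5*(75 + w) = w + (-375 - 5*w) = -375 - 4*w)
31 + 64*K(-5, -1) = 31 + 64*(-375 - 4*(-5)) = 31 + 64*(-375 + 20) = 31 + 64*(-355) = 31 - 22720 = -22689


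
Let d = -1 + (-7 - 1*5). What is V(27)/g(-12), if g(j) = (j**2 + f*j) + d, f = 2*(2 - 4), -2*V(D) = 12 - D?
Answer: 15/358 ≈ 0.041899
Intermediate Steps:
V(D) = -6 + D/2 (V(D) = -(12 - D)/2 = -6 + D/2)
f = -4 (f = 2*(-2) = -4)
d = -13 (d = -1 + (-7 - 5) = -1 - 12 = -13)
g(j) = -13 + j**2 - 4*j (g(j) = (j**2 - 4*j) - 13 = -13 + j**2 - 4*j)
V(27)/g(-12) = (-6 + (1/2)*27)/(-13 + (-12)**2 - 4*(-12)) = (-6 + 27/2)/(-13 + 144 + 48) = (15/2)/179 = (15/2)*(1/179) = 15/358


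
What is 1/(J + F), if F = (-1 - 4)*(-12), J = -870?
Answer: -1/810 ≈ -0.0012346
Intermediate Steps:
F = 60 (F = -5*(-12) = 60)
1/(J + F) = 1/(-870 + 60) = 1/(-810) = -1/810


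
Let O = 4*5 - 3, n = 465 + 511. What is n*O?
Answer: 16592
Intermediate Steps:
n = 976
O = 17 (O = 20 - 3 = 17)
n*O = 976*17 = 16592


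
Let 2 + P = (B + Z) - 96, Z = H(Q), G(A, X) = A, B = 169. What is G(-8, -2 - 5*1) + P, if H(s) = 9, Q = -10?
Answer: 72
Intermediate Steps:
Z = 9
P = 80 (P = -2 + ((169 + 9) - 96) = -2 + (178 - 96) = -2 + 82 = 80)
G(-8, -2 - 5*1) + P = -8 + 80 = 72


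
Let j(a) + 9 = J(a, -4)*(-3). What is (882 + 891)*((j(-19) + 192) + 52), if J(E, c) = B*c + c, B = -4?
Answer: 352827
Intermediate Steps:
J(E, c) = -3*c (J(E, c) = -4*c + c = -3*c)
j(a) = -45 (j(a) = -9 - 3*(-4)*(-3) = -9 + 12*(-3) = -9 - 36 = -45)
(882 + 891)*((j(-19) + 192) + 52) = (882 + 891)*((-45 + 192) + 52) = 1773*(147 + 52) = 1773*199 = 352827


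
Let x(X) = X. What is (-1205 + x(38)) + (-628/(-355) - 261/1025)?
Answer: -84818216/72775 ≈ -1165.5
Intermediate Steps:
(-1205 + x(38)) + (-628/(-355) - 261/1025) = (-1205 + 38) + (-628/(-355) - 261/1025) = -1167 + (-628*(-1/355) - 261*1/1025) = -1167 + (628/355 - 261/1025) = -1167 + 110209/72775 = -84818216/72775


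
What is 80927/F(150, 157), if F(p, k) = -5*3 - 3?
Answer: -80927/18 ≈ -4495.9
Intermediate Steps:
F(p, k) = -18 (F(p, k) = -15 - 3 = -18)
80927/F(150, 157) = 80927/(-18) = 80927*(-1/18) = -80927/18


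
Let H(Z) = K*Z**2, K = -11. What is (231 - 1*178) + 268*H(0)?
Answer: 53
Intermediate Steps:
H(Z) = -11*Z**2
(231 - 1*178) + 268*H(0) = (231 - 1*178) + 268*(-11*0**2) = (231 - 178) + 268*(-11*0) = 53 + 268*0 = 53 + 0 = 53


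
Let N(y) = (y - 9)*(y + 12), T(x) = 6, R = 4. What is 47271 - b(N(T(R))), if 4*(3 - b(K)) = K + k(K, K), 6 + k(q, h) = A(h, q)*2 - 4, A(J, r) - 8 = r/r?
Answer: 94513/2 ≈ 47257.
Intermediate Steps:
A(J, r) = 9 (A(J, r) = 8 + r/r = 8 + 1 = 9)
k(q, h) = 8 (k(q, h) = -6 + (9*2 - 4) = -6 + (18 - 4) = -6 + 14 = 8)
N(y) = (-9 + y)*(12 + y)
b(K) = 1 - K/4 (b(K) = 3 - (K + 8)/4 = 3 - (8 + K)/4 = 3 + (-2 - K/4) = 1 - K/4)
47271 - b(N(T(R))) = 47271 - (1 - (-108 + 6² + 3*6)/4) = 47271 - (1 - (-108 + 36 + 18)/4) = 47271 - (1 - ¼*(-54)) = 47271 - (1 + 27/2) = 47271 - 1*29/2 = 47271 - 29/2 = 94513/2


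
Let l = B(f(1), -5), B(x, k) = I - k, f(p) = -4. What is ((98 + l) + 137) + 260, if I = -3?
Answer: 497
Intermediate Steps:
B(x, k) = -3 - k
l = 2 (l = -3 - 1*(-5) = -3 + 5 = 2)
((98 + l) + 137) + 260 = ((98 + 2) + 137) + 260 = (100 + 137) + 260 = 237 + 260 = 497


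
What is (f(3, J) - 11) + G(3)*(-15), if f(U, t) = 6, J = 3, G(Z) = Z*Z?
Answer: -140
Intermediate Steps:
G(Z) = Z²
(f(3, J) - 11) + G(3)*(-15) = (6 - 11) + 3²*(-15) = -5 + 9*(-15) = -5 - 135 = -140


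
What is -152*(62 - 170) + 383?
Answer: 16799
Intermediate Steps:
-152*(62 - 170) + 383 = -152*(-108) + 383 = 16416 + 383 = 16799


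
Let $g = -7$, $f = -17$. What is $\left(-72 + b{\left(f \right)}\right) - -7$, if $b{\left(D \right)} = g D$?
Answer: $54$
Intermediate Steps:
$b{\left(D \right)} = - 7 D$
$\left(-72 + b{\left(f \right)}\right) - -7 = \left(-72 - -119\right) - -7 = \left(-72 + 119\right) + 7 = 47 + 7 = 54$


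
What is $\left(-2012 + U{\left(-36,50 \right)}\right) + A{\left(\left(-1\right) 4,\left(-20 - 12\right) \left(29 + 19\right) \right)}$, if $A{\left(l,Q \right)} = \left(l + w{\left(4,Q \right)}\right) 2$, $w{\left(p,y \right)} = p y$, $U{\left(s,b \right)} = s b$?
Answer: $-16108$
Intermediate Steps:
$U{\left(s,b \right)} = b s$
$A{\left(l,Q \right)} = 2 l + 8 Q$ ($A{\left(l,Q \right)} = \left(l + 4 Q\right) 2 = 2 l + 8 Q$)
$\left(-2012 + U{\left(-36,50 \right)}\right) + A{\left(\left(-1\right) 4,\left(-20 - 12\right) \left(29 + 19\right) \right)} = \left(-2012 + 50 \left(-36\right)\right) + \left(2 \left(\left(-1\right) 4\right) + 8 \left(-20 - 12\right) \left(29 + 19\right)\right) = \left(-2012 - 1800\right) + \left(2 \left(-4\right) + 8 \left(\left(-32\right) 48\right)\right) = -3812 + \left(-8 + 8 \left(-1536\right)\right) = -3812 - 12296 = -16108$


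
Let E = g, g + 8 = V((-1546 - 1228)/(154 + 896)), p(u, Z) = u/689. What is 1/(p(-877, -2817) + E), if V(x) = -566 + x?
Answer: -361725/209046218 ≈ -0.0017304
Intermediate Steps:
p(u, Z) = u/689 (p(u, Z) = u*(1/689) = u/689)
g = -302737/525 (g = -8 + (-566 + (-1546 - 1228)/(154 + 896)) = -8 + (-566 - 2774/1050) = -8 + (-566 - 2774*1/1050) = -8 + (-566 - 1387/525) = -8 - 298537/525 = -302737/525 ≈ -576.64)
E = -302737/525 ≈ -576.64
1/(p(-877, -2817) + E) = 1/((1/689)*(-877) - 302737/525) = 1/(-877/689 - 302737/525) = 1/(-209046218/361725) = -361725/209046218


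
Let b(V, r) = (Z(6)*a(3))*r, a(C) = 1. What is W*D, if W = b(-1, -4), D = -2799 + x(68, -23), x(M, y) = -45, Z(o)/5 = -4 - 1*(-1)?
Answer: -170640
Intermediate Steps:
Z(o) = -15 (Z(o) = 5*(-4 - 1*(-1)) = 5*(-4 + 1) = 5*(-3) = -15)
D = -2844 (D = -2799 - 45 = -2844)
b(V, r) = -15*r (b(V, r) = (-15*1)*r = -15*r)
W = 60 (W = -15*(-4) = 60)
W*D = 60*(-2844) = -170640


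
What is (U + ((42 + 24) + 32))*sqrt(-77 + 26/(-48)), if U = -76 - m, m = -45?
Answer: 67*I*sqrt(11166)/12 ≈ 589.99*I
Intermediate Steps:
U = -31 (U = -76 - 1*(-45) = -76 + 45 = -31)
(U + ((42 + 24) + 32))*sqrt(-77 + 26/(-48)) = (-31 + ((42 + 24) + 32))*sqrt(-77 + 26/(-48)) = (-31 + (66 + 32))*sqrt(-77 + 26*(-1/48)) = (-31 + 98)*sqrt(-77 - 13/24) = 67*sqrt(-1861/24) = 67*(I*sqrt(11166)/12) = 67*I*sqrt(11166)/12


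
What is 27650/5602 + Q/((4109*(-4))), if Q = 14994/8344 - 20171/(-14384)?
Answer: 486978836400405/98667740790976 ≈ 4.9355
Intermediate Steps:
Q = 6856795/2143216 (Q = 14994*(1/8344) - 20171*(-1/14384) = 1071/596 + 20171/14384 = 6856795/2143216 ≈ 3.1993)
27650/5602 + Q/((4109*(-4))) = 27650/5602 + 6856795/(2143216*((4109*(-4)))) = 27650*(1/5602) + (6856795/2143216)/(-16436) = 13825/2801 + (6856795/2143216)*(-1/16436) = 13825/2801 - 6856795/35225898176 = 486978836400405/98667740790976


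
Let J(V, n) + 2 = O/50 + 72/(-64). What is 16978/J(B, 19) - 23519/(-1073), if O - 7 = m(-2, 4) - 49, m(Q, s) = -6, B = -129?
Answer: -124974613/30229 ≈ -4134.3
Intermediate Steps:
O = -48 (O = 7 + (-6 - 49) = 7 - 55 = -48)
J(V, n) = -817/200 (J(V, n) = -2 + (-48/50 + 72/(-64)) = -2 + (-48*1/50 + 72*(-1/64)) = -2 + (-24/25 - 9/8) = -2 - 417/200 = -817/200)
16978/J(B, 19) - 23519/(-1073) = 16978/(-817/200) - 23519/(-1073) = 16978*(-200/817) - 23519*(-1/1073) = -3395600/817 + 811/37 = -124974613/30229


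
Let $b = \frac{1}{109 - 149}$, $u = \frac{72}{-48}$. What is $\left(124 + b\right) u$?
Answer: $- \frac{14877}{80} \approx -185.96$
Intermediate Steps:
$u = - \frac{3}{2}$ ($u = 72 \left(- \frac{1}{48}\right) = - \frac{3}{2} \approx -1.5$)
$b = - \frac{1}{40}$ ($b = \frac{1}{-40} = - \frac{1}{40} \approx -0.025$)
$\left(124 + b\right) u = \left(124 - \frac{1}{40}\right) \left(- \frac{3}{2}\right) = \frac{4959}{40} \left(- \frac{3}{2}\right) = - \frac{14877}{80}$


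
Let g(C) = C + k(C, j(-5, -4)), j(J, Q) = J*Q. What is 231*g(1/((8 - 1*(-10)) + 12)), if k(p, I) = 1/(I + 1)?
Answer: 187/10 ≈ 18.700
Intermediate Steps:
k(p, I) = 1/(1 + I)
g(C) = 1/21 + C (g(C) = C + 1/(1 - 5*(-4)) = C + 1/(1 + 20) = C + 1/21 = 1/21 + C)
231*g(1/((8 - 1*(-10)) + 12)) = 231*(1/21 + 1/((8 - 1*(-10)) + 12)) = 231*(1/21 + 1/((8 + 10) + 12)) = 231*(1/21 + 1/(18 + 12)) = 231*(1/21 + 1/30) = 231*(17/210) = 187/10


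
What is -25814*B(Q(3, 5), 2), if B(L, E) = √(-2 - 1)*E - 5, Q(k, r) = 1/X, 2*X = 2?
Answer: 129070 - 51628*I*√3 ≈ 1.2907e+5 - 89422.0*I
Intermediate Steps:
X = 1 (X = (½)*2 = 1)
Q(k, r) = 1 (Q(k, r) = 1/1 = 1)
B(L, E) = -5 + I*E*√3 (B(L, E) = √(-3)*E - 5 = (I*√3)*E - 5 = I*E*√3 - 5 = -5 + I*E*√3)
-25814*B(Q(3, 5), 2) = -25814*(-5 + I*2*√3) = -25814*(-5 + 2*I*√3) = 129070 - 51628*I*√3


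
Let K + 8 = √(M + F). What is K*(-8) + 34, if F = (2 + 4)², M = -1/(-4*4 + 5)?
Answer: 98 - 8*√4367/11 ≈ 49.939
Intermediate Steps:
M = 1/11 (M = -1/(-16 + 5) = -1/(-11) = -1*(-1/11) = 1/11 ≈ 0.090909)
F = 36 (F = 6² = 36)
K = -8 + √4367/11 (K = -8 + √(1/11 + 36) = -8 + √(397/11) = -8 + √4367/11 ≈ -1.9924)
K*(-8) + 34 = (-8 + √4367/11)*(-8) + 34 = (64 - 8*√4367/11) + 34 = 98 - 8*√4367/11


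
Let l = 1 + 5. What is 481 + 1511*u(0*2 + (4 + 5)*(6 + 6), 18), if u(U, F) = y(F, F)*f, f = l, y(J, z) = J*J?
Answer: 2937865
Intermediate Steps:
y(J, z) = J²
l = 6
f = 6
u(U, F) = 6*F² (u(U, F) = F²*6 = 6*F²)
481 + 1511*u(0*2 + (4 + 5)*(6 + 6), 18) = 481 + 1511*(6*18²) = 481 + 1511*(6*324) = 481 + 1511*1944 = 481 + 2937384 = 2937865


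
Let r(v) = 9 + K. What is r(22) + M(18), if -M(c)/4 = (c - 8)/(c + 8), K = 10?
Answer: 227/13 ≈ 17.462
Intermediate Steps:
M(c) = -4*(-8 + c)/(8 + c) (M(c) = -4*(c - 8)/(c + 8) = -4*(-8 + c)/(8 + c))
r(v) = 19 (r(v) = 9 + 10 = 19)
r(22) + M(18) = 19 + 4*(8 - 1*18)/(8 + 18) = 19 + 4*(8 - 18)/26 = 19 + 4*(1/26)*(-10) = 19 - 20/13 = 227/13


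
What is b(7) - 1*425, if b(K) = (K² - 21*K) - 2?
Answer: -525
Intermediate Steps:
b(K) = -2 + K² - 21*K
b(7) - 1*425 = (-2 + 7² - 21*7) - 1*425 = (-2 + 49 - 147) - 425 = -100 - 425 = -525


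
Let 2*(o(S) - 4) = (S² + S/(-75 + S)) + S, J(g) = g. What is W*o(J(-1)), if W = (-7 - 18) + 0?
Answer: -15225/152 ≈ -100.16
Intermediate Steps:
W = -25 (W = -25 + 0 = -25)
o(S) = 4 + S/2 + S²/2 + S/(2*(-75 + S)) (o(S) = 4 + ((S² + S/(-75 + S)) + S)/2 = 4 + (S + S² + S/(-75 + S))/2 = 4 + (S/2 + S²/2 + S/(2*(-75 + S))) = 4 + S/2 + S²/2 + S/(2*(-75 + S)))
W*o(J(-1)) = -25*(-600 + (-1)³ - 74*(-1)² - 66*(-1))/(2*(-75 - 1)) = -25*(-600 - 1 - 74*1 + 66)/(2*(-76)) = -25*(-1)*(-600 - 1 - 74 + 66)/(2*76) = -25*(-1)*(-609)/(2*76) = -25*609/152 = -15225/152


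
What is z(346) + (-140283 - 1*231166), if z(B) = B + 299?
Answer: -370804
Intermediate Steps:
z(B) = 299 + B
z(346) + (-140283 - 1*231166) = (299 + 346) + (-140283 - 1*231166) = 645 + (-140283 - 231166) = 645 - 371449 = -370804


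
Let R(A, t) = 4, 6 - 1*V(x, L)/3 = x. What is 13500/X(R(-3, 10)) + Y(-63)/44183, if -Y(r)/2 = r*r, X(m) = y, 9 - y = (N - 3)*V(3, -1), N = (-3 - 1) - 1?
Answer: 22067686/132549 ≈ 166.49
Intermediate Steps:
N = -5 (N = -4 - 1 = -5)
V(x, L) = 18 - 3*x
y = 81 (y = 9 - (-5 - 3)*(18 - 3*3) = 9 - (-8)*(18 - 9) = 9 - (-8)*9 = 9 - 1*(-72) = 9 + 72 = 81)
X(m) = 81
Y(r) = -2*r² (Y(r) = -2*r*r = -2*r²)
13500/X(R(-3, 10)) + Y(-63)/44183 = 13500/81 - 2*(-63)²/44183 = 13500*(1/81) - 2*3969*(1/44183) = 500/3 - 7938*1/44183 = 500/3 - 7938/44183 = 22067686/132549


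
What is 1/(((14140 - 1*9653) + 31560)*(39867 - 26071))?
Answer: 1/497304412 ≈ 2.0108e-9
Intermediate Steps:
1/(((14140 - 1*9653) + 31560)*(39867 - 26071)) = 1/(((14140 - 9653) + 31560)*13796) = 1/((4487 + 31560)*13796) = 1/(36047*13796) = 1/497304412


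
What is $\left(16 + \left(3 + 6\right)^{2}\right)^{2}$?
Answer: $9409$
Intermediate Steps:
$\left(16 + \left(3 + 6\right)^{2}\right)^{2} = \left(16 + 9^{2}\right)^{2} = \left(16 + 81\right)^{2} = 97^{2} = 9409$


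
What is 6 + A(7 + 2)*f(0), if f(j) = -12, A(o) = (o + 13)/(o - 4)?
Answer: -234/5 ≈ -46.800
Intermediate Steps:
A(o) = (13 + o)/(-4 + o)
6 + A(7 + 2)*f(0) = 6 + ((13 + (7 + 2))/(-4 + (7 + 2)))*(-12) = 6 + ((13 + 9)/(-4 + 9))*(-12) = 6 + (22/5)*(-12) = 6 - 264/5 = -234/5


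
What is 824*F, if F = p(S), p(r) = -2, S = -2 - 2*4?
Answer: -1648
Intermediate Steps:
S = -10 (S = -2 - 8 = -10)
F = -2
824*F = 824*(-2) = -1648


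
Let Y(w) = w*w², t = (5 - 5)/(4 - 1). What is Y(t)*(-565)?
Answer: 0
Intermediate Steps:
t = 0 (t = 0/3 = 0*(⅓) = 0)
Y(w) = w³
Y(t)*(-565) = 0³*(-565) = 0*(-565) = 0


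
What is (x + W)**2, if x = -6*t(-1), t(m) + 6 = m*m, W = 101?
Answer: 17161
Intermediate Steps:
t(m) = -6 + m**2 (t(m) = -6 + m*m = -6 + m**2)
x = 30 (x = -6*(-6 + (-1)**2) = -6*(-6 + 1) = -6*(-5) = 30)
(x + W)**2 = (30 + 101)**2 = 131**2 = 17161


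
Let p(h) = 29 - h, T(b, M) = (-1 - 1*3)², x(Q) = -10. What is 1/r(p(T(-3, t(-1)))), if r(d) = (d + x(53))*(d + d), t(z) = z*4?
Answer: 1/78 ≈ 0.012821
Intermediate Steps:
t(z) = 4*z
T(b, M) = 16 (T(b, M) = (-1 - 3)² = (-4)² = 16)
r(d) = 2*d*(-10 + d) (r(d) = (d - 10)*(d + d) = (-10 + d)*(2*d) = 2*d*(-10 + d))
1/r(p(T(-3, t(-1)))) = 1/(2*(29 - 1*16)*(-10 + (29 - 1*16))) = 1/(2*(29 - 16)*(-10 + (29 - 16))) = 1/(2*13*(-10 + 13)) = 1/(2*13*3) = 1/78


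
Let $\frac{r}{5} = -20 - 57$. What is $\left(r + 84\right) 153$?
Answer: $-46053$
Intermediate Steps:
$r = -385$ ($r = 5 \left(-20 - 57\right) = 5 \left(-77\right) = -385$)
$\left(r + 84\right) 153 = \left(-385 + 84\right) 153 = \left(-301\right) 153 = -46053$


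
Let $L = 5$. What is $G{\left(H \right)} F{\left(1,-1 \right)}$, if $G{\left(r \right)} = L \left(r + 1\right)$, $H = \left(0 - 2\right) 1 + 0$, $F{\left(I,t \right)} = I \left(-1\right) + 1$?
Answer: $0$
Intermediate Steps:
$F{\left(I,t \right)} = 1 - I$ ($F{\left(I,t \right)} = - I + 1 = 1 - I$)
$H = -2$ ($H = \left(-2\right) 1 + 0 = -2 + 0 = -2$)
$G{\left(r \right)} = 5 + 5 r$ ($G{\left(r \right)} = 5 \left(r + 1\right) = 5 \left(1 + r\right) = 5 + 5 r$)
$G{\left(H \right)} F{\left(1,-1 \right)} = \left(5 + 5 \left(-2\right)\right) \left(1 - 1\right) = \left(5 - 10\right) \left(1 - 1\right) = \left(-5\right) 0 = 0$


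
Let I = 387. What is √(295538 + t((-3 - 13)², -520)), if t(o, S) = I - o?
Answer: √295669 ≈ 543.75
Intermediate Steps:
t(o, S) = 387 - o
√(295538 + t((-3 - 13)², -520)) = √(295538 + (387 - (-3 - 13)²)) = √(295538 + (387 - 1*(-16)²)) = √(295538 + (387 - 1*256)) = √(295538 + (387 - 256)) = √(295538 + 131) = √295669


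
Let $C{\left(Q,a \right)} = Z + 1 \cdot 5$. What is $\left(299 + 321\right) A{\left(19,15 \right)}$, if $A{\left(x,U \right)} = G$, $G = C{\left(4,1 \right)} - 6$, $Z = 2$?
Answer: $620$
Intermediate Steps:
$C{\left(Q,a \right)} = 7$ ($C{\left(Q,a \right)} = 2 + 1 \cdot 5 = 2 + 5 = 7$)
$G = 1$ ($G = 7 - 6 = 1$)
$A{\left(x,U \right)} = 1$
$\left(299 + 321\right) A{\left(19,15 \right)} = \left(299 + 321\right) 1 = 620 \cdot 1 = 620$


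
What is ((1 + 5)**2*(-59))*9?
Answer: -19116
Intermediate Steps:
((1 + 5)**2*(-59))*9 = (6**2*(-59))*9 = (36*(-59))*9 = -2124*9 = -19116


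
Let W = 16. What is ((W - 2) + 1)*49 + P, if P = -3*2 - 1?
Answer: 728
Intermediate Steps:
P = -7 (P = -6 - 1 = -7)
((W - 2) + 1)*49 + P = ((16 - 2) + 1)*49 - 7 = (14 + 1)*49 - 7 = 15*49 - 7 = 735 - 7 = 728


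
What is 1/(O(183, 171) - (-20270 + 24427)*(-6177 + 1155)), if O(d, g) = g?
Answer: 1/20876625 ≈ 4.7900e-8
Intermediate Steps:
1/(O(183, 171) - (-20270 + 24427)*(-6177 + 1155)) = 1/(171 - (-20270 + 24427)*(-6177 + 1155)) = 1/(171 - 4157*(-5022)) = 1/(171 - 1*(-20876454)) = 1/(171 + 20876454) = 1/20876625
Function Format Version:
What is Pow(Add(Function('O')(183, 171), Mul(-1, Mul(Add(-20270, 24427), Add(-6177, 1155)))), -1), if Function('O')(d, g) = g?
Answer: Rational(1, 20876625) ≈ 4.7900e-8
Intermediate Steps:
Pow(Add(Function('O')(183, 171), Mul(-1, Mul(Add(-20270, 24427), Add(-6177, 1155)))), -1) = Pow(Add(171, Mul(-1, Mul(Add(-20270, 24427), Add(-6177, 1155)))), -1) = Pow(Add(171, Mul(-1, Mul(4157, -5022))), -1) = Pow(Add(171, Mul(-1, -20876454)), -1) = Pow(Add(171, 20876454), -1) = Pow(20876625, -1) = Rational(1, 20876625)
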